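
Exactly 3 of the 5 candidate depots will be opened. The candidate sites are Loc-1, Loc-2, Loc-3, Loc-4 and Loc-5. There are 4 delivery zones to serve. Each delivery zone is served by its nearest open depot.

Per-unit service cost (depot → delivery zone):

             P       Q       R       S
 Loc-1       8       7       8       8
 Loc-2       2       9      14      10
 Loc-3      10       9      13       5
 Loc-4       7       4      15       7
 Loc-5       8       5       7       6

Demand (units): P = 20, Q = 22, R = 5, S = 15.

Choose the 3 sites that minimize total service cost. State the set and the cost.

Choose Loc-2, Loc-4 and Loc-5; total service cost 253.

With exactly 3 open, each delivery zone uses its cheapest among the chosen.
{Loc-2, Loc-4, Loc-5}: P→Loc-2 2·20=40, Q→Loc-4 4·22=88, R→Loc-5 7·5=35, S→Loc-5 6·15=90. Service cost 253.
{Loc-2, Loc-3, Loc-5}: service cost 260
{Loc-2, Loc-3, Loc-4}: service cost 268
Among all 10 size-3 choices, {Loc-2, Loc-4, Loc-5} is lowest.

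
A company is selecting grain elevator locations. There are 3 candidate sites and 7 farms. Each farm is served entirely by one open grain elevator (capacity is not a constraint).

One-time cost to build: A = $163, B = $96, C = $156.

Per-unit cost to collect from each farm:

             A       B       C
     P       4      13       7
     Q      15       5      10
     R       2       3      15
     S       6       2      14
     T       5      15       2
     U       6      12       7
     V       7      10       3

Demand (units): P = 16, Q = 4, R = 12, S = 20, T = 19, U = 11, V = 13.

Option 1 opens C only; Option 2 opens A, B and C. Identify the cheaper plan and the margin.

Option 2 is cheaper by 216.

Option 1: {C}: P→C 7·16=112, Q→C 10·4=40, R→C 15·12=180, S→C 14·20=280, T→C 2·19=38, U→C 7·11=77, V→C 3·13=39. Service 766; fixed 156; total 922.
Option 2: {A, B, C}: P→A 4·16=64, Q→B 5·4=20, R→A 2·12=24, S→B 2·20=40, T→C 2·19=38, U→A 6·11=66, V→C 3·13=39. Service 291; fixed 415; total 706.
Difference: |922 − 706| = 216.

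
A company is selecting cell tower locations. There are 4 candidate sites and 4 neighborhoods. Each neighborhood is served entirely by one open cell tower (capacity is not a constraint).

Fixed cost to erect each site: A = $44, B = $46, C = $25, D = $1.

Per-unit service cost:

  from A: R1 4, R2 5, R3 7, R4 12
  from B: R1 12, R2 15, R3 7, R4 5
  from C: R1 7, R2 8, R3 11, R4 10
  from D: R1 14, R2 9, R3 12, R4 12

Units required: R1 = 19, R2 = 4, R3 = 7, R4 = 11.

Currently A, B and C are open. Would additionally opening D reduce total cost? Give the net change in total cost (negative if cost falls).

No — net change +1 (cost rises by 1).

Current service cost with {A, B, C}: 200.
Adding D: each neighborhood re-picks its cheapest; new service cost 200, saving 0.
Extra fixed cost: 1. Net change = 1 − 0 = 1.
(Totals: 315 → 316.)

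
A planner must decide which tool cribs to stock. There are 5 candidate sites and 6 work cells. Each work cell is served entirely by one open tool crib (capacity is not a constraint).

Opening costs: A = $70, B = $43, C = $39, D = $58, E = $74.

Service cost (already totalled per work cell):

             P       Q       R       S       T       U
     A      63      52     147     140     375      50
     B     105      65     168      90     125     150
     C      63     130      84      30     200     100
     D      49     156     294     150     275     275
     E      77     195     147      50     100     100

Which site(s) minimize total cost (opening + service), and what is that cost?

Open B and C; minimum total cost 549.

For any fixed open set, each work cell goes to its cheapest open site; total = fixed + service.
{B, C}: P→C 63, Q→B 65, R→C 84, S→C 30, T→B 125, U→C 100. Service 467; fixed 82; total 549.
{A, B, C}: service 404 + fixed 152 = 556
{A, C, E}: service 379 + fixed 183 = 562
{A, B, C, D, E}: service 365 + fixed 284 = 649
No other subset beats 549.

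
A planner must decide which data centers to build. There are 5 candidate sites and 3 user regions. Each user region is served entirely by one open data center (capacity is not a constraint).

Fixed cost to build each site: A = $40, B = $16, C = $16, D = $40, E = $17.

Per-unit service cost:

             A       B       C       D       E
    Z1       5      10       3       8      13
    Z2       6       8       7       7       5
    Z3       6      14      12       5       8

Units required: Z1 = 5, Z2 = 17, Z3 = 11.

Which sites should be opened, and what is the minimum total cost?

Open C and E; minimum total cost 221.

For any fixed open set, each user region goes to its cheapest open site; total = fixed + service.
{C, E}: Z1→C 3·5=15, Z2→E 5·17=85, Z3→E 8·11=88. Service 188; fixed 33; total 221.
{C, D, E}: service 155 + fixed 73 = 228
{A}: service 193 + fixed 40 = 233
{A, B, C, D, E}: service 155 + fixed 129 = 284
No other subset beats 221.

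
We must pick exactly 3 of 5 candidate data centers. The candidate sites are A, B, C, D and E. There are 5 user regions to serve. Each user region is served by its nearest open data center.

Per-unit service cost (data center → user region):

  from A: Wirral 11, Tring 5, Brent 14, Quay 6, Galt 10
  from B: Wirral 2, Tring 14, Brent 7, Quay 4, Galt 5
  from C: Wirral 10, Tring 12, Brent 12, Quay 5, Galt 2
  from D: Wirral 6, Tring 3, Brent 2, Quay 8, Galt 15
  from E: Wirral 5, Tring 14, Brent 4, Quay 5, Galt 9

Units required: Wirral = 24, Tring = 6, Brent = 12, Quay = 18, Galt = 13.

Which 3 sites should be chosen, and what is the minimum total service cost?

With exactly 3 open, each user region uses its cheapest among the chosen.
{B, C, D}: Wirral→B 2·24=48, Tring→D 3·6=18, Brent→D 2·12=24, Quay→B 4·18=72, Galt→C 2·13=26. Service cost 188.
{A, B, D}: service cost 227
{B, D, E}: service cost 227
Among all 10 size-3 choices, {B, C, D} is lowest.

Choose B, C and D; total service cost 188.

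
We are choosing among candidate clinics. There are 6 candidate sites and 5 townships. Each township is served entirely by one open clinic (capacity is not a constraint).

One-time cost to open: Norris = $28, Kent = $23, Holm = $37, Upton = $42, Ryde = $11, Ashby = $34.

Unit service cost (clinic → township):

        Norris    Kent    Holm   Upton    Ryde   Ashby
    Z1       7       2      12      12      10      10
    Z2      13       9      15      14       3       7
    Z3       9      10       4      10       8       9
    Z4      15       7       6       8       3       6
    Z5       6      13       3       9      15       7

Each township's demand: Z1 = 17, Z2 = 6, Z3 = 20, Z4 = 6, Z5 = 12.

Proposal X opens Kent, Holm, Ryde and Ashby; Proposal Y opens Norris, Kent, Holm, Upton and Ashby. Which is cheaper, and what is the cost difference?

Proposal X: {Kent, Holm, Ryde, Ashby}: Z1→Kent 2·17=34, Z2→Ryde 3·6=18, Z3→Holm 4·20=80, Z4→Ryde 3·6=18, Z5→Holm 3·12=36. Service 186; fixed 105; total 291.
Proposal Y: {Norris, Kent, Holm, Upton, Ashby}: Z1→Kent 2·17=34, Z2→Ashby 7·6=42, Z3→Holm 4·20=80, Z4→Holm 6·6=36, Z5→Holm 3·12=36. Service 228; fixed 164; total 392.
Difference: |291 − 392| = 101.

Proposal X is cheaper by 101.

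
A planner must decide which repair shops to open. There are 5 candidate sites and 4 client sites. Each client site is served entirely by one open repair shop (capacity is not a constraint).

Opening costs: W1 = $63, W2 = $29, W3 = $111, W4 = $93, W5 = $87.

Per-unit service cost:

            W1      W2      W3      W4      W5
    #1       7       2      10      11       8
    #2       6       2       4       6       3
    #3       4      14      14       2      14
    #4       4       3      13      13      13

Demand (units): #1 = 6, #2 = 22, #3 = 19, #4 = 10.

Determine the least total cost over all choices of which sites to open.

Minimum total cost: 246

For any fixed open set, each client site goes to its cheapest open site; total = fixed + service.
{W2, W4}: #1→W2 2·6=12, #2→W2 2·22=44, #3→W4 2·19=38, #4→W2 3·10=30. Service 124; fixed 122; total 246.
{W1, W2}: #1→W2 2·6=12, #2→W2 2·22=44, #3→W1 4·19=76, #4→W2 3·10=30. Service 162; fixed 92; total 254.
{W1, W2, W4}: #1→W2 2·6=12, #2→W2 2·22=44, #3→W4 2·19=38, #4→W2 3·10=30. Service 124; fixed 185; total 309.
{W1, W2, W3, W4, W5}: #1→W2 2·6=12, #2→W2 2·22=44, #3→W4 2·19=38, #4→W2 3·10=30. Service 124; fixed 383; total 507.
No other subset beats 246.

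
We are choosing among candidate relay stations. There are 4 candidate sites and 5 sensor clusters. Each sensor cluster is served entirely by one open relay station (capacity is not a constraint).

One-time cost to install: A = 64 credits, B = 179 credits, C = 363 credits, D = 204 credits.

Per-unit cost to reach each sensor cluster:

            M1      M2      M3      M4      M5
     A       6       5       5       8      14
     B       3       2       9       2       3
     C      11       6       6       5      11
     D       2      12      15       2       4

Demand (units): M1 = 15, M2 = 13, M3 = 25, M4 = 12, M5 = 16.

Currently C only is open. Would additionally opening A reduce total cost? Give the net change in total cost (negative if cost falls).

Current service cost with {C}: 629.
Adding A: each sensor cluster re-picks its cheapest; new service cost 516, saving 113.
Extra fixed cost: 64. Net change = 64 − 113 = -49.
(Totals: 992 → 943.)

Yes — net change −49 (cost falls by 49).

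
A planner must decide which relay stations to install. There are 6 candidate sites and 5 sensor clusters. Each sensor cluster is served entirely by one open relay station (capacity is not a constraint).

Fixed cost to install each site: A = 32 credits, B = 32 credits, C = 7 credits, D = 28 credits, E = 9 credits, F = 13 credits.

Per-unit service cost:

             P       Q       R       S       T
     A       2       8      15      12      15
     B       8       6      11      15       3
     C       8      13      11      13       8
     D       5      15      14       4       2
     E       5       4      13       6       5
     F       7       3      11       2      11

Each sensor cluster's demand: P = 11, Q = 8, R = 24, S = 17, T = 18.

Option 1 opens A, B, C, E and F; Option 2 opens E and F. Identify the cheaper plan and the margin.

Option 2 is cheaper by 2.

Option 1: {A, B, C, E, F}: P→A 2·11=22, Q→F 3·8=24, R→B 11·24=264, S→F 2·17=34, T→B 3·18=54. Service 398; fixed 93; total 491.
Option 2: {E, F}: P→E 5·11=55, Q→F 3·8=24, R→F 11·24=264, S→F 2·17=34, T→E 5·18=90. Service 467; fixed 22; total 489.
Difference: |491 − 489| = 2.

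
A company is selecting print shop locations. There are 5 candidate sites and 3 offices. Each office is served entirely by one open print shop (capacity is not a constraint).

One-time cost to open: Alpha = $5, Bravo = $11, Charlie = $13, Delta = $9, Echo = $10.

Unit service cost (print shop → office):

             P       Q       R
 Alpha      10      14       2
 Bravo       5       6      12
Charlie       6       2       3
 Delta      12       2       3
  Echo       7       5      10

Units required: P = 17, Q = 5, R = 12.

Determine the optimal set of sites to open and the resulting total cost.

Open Alpha, Bravo and Delta; minimum total cost 144.

For any fixed open set, each office goes to its cheapest open site; total = fixed + service.
{Alpha, Bravo, Delta}: P→Bravo 5·17=85, Q→Delta 2·5=10, R→Alpha 2·12=24. Service 119; fixed 25; total 144.
{Alpha, Bravo, Charlie}: service 119 + fixed 29 = 148
{Bravo, Delta}: service 131 + fixed 20 = 151
{Alpha, Bravo, Charlie, Delta, Echo}: service 119 + fixed 48 = 167
No other subset beats 144.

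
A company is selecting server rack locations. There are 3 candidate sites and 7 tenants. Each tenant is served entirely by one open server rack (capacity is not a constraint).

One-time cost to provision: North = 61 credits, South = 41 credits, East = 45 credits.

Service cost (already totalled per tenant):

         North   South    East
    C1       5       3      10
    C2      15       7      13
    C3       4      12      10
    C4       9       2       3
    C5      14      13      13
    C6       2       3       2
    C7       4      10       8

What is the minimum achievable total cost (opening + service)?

For any fixed open set, each tenant goes to its cheapest open site; total = fixed + service.
{South}: C1→South 3, C2→South 7, C3→South 12, C4→South 2, C5→South 13, C6→South 3, C7→South 10. Service 50; fixed 41; total 91.
{East}: service 59 + fixed 45 = 104
{North}: service 53 + fixed 61 = 114
{North, South, East}: C1→South 3, C2→South 7, C3→North 4, C4→South 2, C5→South 13, C6→North 2, C7→North 4. Service 35; fixed 147; total 182.
(All 7 nonempty subsets were checked; South only is lowest.)

Minimum total cost: 91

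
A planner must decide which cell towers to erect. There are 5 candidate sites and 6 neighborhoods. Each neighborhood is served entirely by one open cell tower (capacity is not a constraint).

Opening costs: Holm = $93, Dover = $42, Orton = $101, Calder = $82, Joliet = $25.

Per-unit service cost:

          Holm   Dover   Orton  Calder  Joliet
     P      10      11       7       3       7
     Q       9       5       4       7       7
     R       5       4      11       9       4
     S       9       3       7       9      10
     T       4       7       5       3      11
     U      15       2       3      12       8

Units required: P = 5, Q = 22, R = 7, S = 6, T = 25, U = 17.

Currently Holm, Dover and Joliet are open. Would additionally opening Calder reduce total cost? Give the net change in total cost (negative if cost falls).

Current service cost with {Holm, Dover, Joliet}: 325.
Adding Calder: each neighborhood re-picks its cheapest; new service cost 280, saving 45.
Extra fixed cost: 82. Net change = 82 − 45 = 37.
(Totals: 485 → 522.)

No — net change +37 (cost rises by 37).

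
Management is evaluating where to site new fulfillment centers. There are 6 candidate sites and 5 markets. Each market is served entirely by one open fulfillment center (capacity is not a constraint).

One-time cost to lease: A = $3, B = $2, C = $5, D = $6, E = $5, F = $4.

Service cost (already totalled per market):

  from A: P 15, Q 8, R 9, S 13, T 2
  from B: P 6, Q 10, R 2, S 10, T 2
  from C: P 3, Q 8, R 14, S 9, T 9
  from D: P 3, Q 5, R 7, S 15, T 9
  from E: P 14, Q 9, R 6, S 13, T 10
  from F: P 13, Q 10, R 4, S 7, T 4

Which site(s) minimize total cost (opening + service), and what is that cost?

Open B and D; minimum total cost 30.

For any fixed open set, each market goes to its cheapest open site; total = fixed + service.
{B, D}: P→D 3, Q→D 5, R→B 2, S→B 10, T→B 2. Service 22; fixed 8; total 30.
{B, C}: P→C 3, Q→C 8, R→B 2, S→C 9, T→B 2. Service 24; fixed 7; total 31.
{B, D, F}: service 19 + fixed 12 = 31
{A, B, C, D, E, F}: service 19 + fixed 25 = 44
No other subset beats 30.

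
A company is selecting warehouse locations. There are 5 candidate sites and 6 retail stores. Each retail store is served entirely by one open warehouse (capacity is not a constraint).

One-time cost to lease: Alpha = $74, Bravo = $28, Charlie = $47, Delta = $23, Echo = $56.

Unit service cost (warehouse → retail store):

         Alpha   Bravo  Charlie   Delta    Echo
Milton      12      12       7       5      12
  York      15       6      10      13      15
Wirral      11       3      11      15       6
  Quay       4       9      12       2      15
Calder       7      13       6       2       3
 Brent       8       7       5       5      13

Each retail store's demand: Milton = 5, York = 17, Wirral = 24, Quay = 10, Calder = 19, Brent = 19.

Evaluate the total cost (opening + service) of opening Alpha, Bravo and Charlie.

Total cost: 607

Each retail store is assigned to its cheapest site among the open ones.
{Alpha, Bravo, Charlie}: Milton→Charlie 7·5=35, York→Bravo 6·17=102, Wirral→Bravo 3·24=72, Quay→Alpha 4·10=40, Calder→Charlie 6·19=114, Brent→Charlie 5·19=95. Service 458; fixed 149; total 607.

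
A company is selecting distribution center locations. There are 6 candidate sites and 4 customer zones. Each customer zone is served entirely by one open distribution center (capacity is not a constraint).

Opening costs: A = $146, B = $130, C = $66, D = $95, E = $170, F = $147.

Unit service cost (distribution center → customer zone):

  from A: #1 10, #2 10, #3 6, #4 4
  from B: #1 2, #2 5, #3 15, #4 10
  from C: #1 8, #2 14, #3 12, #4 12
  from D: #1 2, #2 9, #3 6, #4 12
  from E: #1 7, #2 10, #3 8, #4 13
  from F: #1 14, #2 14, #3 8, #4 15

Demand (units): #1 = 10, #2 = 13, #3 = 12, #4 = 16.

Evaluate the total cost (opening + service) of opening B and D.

Total cost: 542

Each customer zone is assigned to its cheapest site among the open ones.
{B, D}: #1→B 2·10=20, #2→B 5·13=65, #3→D 6·12=72, #4→B 10·16=160. Service 317; fixed 225; total 542.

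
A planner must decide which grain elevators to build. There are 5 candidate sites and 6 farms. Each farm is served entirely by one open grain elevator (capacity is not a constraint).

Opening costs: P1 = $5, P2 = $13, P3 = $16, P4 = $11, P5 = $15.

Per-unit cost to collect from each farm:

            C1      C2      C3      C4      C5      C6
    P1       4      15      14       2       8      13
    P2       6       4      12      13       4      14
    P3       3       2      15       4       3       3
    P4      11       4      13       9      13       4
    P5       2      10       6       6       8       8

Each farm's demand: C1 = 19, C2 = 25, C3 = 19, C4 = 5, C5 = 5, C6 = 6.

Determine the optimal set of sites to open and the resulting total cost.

For any fixed open set, each farm goes to its cheapest open site; total = fixed + service.
{P1, P3, P5}: C1→P5 2·19=38, C2→P3 2·25=50, C3→P5 6·19=114, C4→P1 2·5=10, C5→P3 3·5=15, C6→P3 3·6=18. Service 245; fixed 36; total 281.
{P3, P5}: service 255 + fixed 31 = 286
{P1, P3, P4, P5}: C1→P5 2·19=38, C2→P3 2·25=50, C3→P5 6·19=114, C4→P1 2·5=10, C5→P3 3·5=15, C6→P3 3·6=18. Service 245; fixed 47; total 292.
{P1, P2, P3, P4, P5}: C1→P5 2·19=38, C2→P3 2·25=50, C3→P5 6·19=114, C4→P1 2·5=10, C5→P3 3·5=15, C6→P3 3·6=18. Service 245; fixed 60; total 305.
No other subset beats 281.

Open P1, P3 and P5; minimum total cost 281.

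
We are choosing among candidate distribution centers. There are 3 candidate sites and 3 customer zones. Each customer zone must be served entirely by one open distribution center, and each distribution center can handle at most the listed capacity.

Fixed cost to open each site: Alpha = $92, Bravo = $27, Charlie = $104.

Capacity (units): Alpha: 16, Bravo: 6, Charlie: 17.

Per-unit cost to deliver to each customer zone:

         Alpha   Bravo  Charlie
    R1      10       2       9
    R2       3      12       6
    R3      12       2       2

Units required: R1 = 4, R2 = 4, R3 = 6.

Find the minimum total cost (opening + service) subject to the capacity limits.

Minimum total cost: 175

Open {Bravo, Charlie}: R1→Bravo 2·4=8, R2→Charlie 6·4=24, R3→Charlie 2·6=12.
Loads: Bravo carries 4/6, Charlie carries 10/17. Service 44; fixed 131; total 175.
Next best feasible plan costs 176.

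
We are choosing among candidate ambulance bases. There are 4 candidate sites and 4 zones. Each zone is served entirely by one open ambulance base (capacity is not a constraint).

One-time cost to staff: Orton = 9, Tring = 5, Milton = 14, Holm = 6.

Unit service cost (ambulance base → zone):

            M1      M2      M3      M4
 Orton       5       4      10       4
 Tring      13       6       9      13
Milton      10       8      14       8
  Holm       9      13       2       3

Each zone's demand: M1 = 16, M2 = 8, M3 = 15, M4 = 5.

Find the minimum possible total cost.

For any fixed open set, each zone goes to its cheapest open site; total = fixed + service.
{Orton, Holm}: M1→Orton 5·16=80, M2→Orton 4·8=32, M3→Holm 2·15=30, M4→Holm 3·5=15. Service 157; fixed 15; total 172.
{Orton, Tring, Holm}: M1→Orton 5·16=80, M2→Orton 4·8=32, M3→Holm 2·15=30, M4→Holm 3·5=15. Service 157; fixed 20; total 177.
{Orton, Milton, Holm}: service 157 + fixed 29 = 186
{Orton, Tring, Milton, Holm}: M1→Orton 5·16=80, M2→Orton 4·8=32, M3→Holm 2·15=30, M4→Holm 3·5=15. Service 157; fixed 34; total 191.
No other subset beats 172.

Minimum total cost: 172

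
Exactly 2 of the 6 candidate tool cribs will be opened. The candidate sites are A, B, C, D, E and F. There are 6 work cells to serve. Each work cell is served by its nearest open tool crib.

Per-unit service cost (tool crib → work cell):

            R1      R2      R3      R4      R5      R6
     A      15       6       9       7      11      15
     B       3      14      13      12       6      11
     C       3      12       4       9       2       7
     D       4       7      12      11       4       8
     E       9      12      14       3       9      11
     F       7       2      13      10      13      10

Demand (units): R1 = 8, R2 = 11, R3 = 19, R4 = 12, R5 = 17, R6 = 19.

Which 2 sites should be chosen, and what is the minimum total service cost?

With exactly 2 open, each work cell uses its cheapest among the chosen.
{C, F}: R1→C 3·8=24, R2→F 2·11=22, R3→C 4·19=76, R4→C 9·12=108, R5→C 2·17=34, R6→C 7·19=133. Service cost 397.
{A, C}: service cost 417
{C, E}: service cost 435
Among all 15 size-2 choices, {C, F} is lowest.

Choose C and F; total service cost 397.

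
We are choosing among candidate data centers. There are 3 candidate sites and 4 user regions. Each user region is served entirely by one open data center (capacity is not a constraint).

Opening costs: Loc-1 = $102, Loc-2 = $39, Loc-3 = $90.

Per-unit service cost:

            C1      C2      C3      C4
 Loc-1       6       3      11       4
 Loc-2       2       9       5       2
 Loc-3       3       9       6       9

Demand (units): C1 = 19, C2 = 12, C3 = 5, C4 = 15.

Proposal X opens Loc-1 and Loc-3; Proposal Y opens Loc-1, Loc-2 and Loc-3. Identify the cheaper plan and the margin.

Proposal Y is cheaper by 15.

Proposal X: {Loc-1, Loc-3}: C1→Loc-3 3·19=57, C2→Loc-1 3·12=36, C3→Loc-3 6·5=30, C4→Loc-1 4·15=60. Service 183; fixed 192; total 375.
Proposal Y: {Loc-1, Loc-2, Loc-3}: C1→Loc-2 2·19=38, C2→Loc-1 3·12=36, C3→Loc-2 5·5=25, C4→Loc-2 2·15=30. Service 129; fixed 231; total 360.
Difference: |375 − 360| = 15.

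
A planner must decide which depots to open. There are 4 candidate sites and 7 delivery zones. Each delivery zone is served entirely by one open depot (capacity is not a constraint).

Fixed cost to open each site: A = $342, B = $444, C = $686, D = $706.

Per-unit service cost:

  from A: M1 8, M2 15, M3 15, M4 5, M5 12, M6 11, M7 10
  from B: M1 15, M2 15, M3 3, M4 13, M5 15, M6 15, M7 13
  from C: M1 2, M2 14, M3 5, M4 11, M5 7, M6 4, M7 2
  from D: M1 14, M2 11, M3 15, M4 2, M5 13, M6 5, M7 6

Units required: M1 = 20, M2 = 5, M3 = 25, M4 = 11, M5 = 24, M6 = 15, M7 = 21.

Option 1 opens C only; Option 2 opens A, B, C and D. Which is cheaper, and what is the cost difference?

Option 1: {C}: M1→C 2·20=40, M2→C 14·5=70, M3→C 5·25=125, M4→C 11·11=121, M5→C 7·24=168, M6→C 4·15=60, M7→C 2·21=42. Service 626; fixed 686; total 1312.
Option 2: {A, B, C, D}: M1→C 2·20=40, M2→D 11·5=55, M3→B 3·25=75, M4→D 2·11=22, M5→C 7·24=168, M6→C 4·15=60, M7→C 2·21=42. Service 462; fixed 2178; total 2640.
Difference: |1312 − 2640| = 1328.

Option 1 is cheaper by 1328.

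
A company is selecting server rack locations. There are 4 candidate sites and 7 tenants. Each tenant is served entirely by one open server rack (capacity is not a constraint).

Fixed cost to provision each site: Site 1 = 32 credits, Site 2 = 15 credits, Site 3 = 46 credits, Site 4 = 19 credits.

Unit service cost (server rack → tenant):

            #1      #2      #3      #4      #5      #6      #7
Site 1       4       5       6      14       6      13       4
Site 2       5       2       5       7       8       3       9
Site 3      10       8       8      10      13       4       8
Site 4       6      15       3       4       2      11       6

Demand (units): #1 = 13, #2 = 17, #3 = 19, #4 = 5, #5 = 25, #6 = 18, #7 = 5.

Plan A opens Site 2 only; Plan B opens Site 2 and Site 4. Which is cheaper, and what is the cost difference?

Plan B is cheaper by 199.

Plan A: {Site 2}: #1→Site 2 5·13=65, #2→Site 2 2·17=34, #3→Site 2 5·19=95, #4→Site 2 7·5=35, #5→Site 2 8·25=200, #6→Site 2 3·18=54, #7→Site 2 9·5=45. Service 528; fixed 15; total 543.
Plan B: {Site 2, Site 4}: #1→Site 2 5·13=65, #2→Site 2 2·17=34, #3→Site 4 3·19=57, #4→Site 4 4·5=20, #5→Site 4 2·25=50, #6→Site 2 3·18=54, #7→Site 4 6·5=30. Service 310; fixed 34; total 344.
Difference: |543 − 344| = 199.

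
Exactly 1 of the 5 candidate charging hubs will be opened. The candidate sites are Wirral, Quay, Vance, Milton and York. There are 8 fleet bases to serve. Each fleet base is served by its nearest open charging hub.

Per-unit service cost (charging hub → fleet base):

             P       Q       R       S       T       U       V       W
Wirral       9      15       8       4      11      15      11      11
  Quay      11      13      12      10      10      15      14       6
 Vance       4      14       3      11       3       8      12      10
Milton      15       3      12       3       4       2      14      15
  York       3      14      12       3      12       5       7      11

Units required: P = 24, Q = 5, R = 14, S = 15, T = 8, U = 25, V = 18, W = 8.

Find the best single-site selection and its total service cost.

Choose York only; total service cost 790.

With exactly 1 open, each fleet base uses its cheapest among the chosen.
{York}: P→York 3·24=72, Q→York 14·5=70, R→York 12·14=168, S→York 3·15=45, T→York 12·8=96, U→York 5·25=125, V→York 7·18=126, W→York 11·8=88. Service cost 790.
{Vance}: service cost 893
{Milton}: service cost 1042
Among all 5 size-1 choices, {York} is lowest.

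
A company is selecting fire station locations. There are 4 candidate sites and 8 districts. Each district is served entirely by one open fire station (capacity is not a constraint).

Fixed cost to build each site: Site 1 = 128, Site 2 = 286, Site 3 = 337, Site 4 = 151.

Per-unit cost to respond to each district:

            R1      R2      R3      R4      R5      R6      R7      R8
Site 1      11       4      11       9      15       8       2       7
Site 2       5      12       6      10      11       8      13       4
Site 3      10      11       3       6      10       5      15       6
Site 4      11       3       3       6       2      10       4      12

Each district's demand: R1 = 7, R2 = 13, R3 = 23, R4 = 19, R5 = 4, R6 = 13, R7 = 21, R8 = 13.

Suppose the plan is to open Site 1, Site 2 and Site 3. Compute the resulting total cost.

Total cost: 1220

Each district is assigned to its cheapest site among the open ones.
{Site 1, Site 2, Site 3}: R1→Site 2 5·7=35, R2→Site 1 4·13=52, R3→Site 3 3·23=69, R4→Site 3 6·19=114, R5→Site 3 10·4=40, R6→Site 3 5·13=65, R7→Site 1 2·21=42, R8→Site 2 4·13=52. Service 469; fixed 751; total 1220.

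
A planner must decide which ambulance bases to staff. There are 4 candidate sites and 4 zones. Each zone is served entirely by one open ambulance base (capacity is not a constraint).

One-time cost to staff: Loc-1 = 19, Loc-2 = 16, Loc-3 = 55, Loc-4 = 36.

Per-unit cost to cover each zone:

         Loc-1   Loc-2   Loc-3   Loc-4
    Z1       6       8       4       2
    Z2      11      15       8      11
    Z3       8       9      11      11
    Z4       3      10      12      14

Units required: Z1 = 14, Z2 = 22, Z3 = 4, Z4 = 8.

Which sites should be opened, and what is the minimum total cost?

For any fixed open set, each zone goes to its cheapest open site; total = fixed + service.
{Loc-1, Loc-3}: Z1→Loc-3 4·14=56, Z2→Loc-3 8·22=176, Z3→Loc-1 8·4=32, Z4→Loc-1 3·8=24. Service 288; fixed 74; total 362.
{Loc-1, Loc-3, Loc-4}: Z1→Loc-4 2·14=28, Z2→Loc-3 8·22=176, Z3→Loc-1 8·4=32, Z4→Loc-1 3·8=24. Service 260; fixed 110; total 370.
{Loc-1, Loc-2, Loc-3}: Z1→Loc-3 4·14=56, Z2→Loc-3 8·22=176, Z3→Loc-1 8·4=32, Z4→Loc-1 3·8=24. Service 288; fixed 90; total 378.
{Loc-1, Loc-2, Loc-3, Loc-4}: Z1→Loc-4 2·14=28, Z2→Loc-3 8·22=176, Z3→Loc-1 8·4=32, Z4→Loc-1 3·8=24. Service 260; fixed 126; total 386.
No other subset beats 362.

Open Loc-1 and Loc-3; minimum total cost 362.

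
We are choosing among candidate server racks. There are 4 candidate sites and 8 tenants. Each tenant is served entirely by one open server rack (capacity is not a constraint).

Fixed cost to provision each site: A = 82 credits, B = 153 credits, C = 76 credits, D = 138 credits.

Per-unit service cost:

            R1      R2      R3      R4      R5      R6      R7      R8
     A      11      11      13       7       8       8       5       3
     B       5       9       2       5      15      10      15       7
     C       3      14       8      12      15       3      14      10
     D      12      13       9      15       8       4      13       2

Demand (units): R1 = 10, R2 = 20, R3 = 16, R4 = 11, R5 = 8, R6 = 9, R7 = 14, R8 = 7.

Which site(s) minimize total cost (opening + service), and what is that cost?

Open A and B; minimum total cost 779.

For any fixed open set, each tenant goes to its cheapest open site; total = fixed + service.
{A, B}: R1→B 5·10=50, R2→B 9·20=180, R3→B 2·16=32, R4→B 5·11=55, R5→A 8·8=64, R6→A 8·9=72, R7→A 5·14=70, R8→A 3·7=21. Service 544; fixed 235; total 779.
{A, B, C}: service 479 + fixed 311 = 790
{A, C}: R1→C 3·10=30, R2→A 11·20=220, R3→C 8·16=128, R4→A 7·11=77, R5→A 8·8=64, R6→C 3·9=27, R7→A 5·14=70, R8→A 3·7=21. Service 637; fixed 158; total 795.
{A, B, C, D}: service 472 + fixed 449 = 921
(All 15 nonempty subsets were checked; A and B is lowest.)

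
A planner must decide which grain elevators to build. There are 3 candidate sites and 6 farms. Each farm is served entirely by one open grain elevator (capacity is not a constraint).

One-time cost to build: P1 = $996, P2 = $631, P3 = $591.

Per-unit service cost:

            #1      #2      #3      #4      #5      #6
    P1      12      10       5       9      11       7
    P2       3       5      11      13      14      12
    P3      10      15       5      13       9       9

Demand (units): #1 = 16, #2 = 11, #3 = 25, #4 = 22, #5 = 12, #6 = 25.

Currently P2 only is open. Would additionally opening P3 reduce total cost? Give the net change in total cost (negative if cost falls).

Current service cost with {P2}: 1132.
Adding P3: each farm re-picks its cheapest; new service cost 847, saving 285.
Extra fixed cost: 591. Net change = 591 − 285 = 306.
(Totals: 1763 → 2069.)

No — net change +306 (cost rises by 306).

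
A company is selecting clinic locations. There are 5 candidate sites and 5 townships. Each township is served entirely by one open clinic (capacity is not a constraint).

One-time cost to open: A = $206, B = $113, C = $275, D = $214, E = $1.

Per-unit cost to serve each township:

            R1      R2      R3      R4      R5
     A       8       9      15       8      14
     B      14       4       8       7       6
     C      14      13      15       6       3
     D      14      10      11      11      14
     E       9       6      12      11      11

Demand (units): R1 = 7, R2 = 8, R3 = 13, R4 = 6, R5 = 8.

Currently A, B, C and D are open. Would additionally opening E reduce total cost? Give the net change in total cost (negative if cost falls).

Current service cost with {A, B, C, D}: 252.
Adding E: each township re-picks its cheapest; new service cost 252, saving 0.
Extra fixed cost: 1. Net change = 1 − 0 = 1.
(Totals: 1060 → 1061.)

No — net change +1 (cost rises by 1).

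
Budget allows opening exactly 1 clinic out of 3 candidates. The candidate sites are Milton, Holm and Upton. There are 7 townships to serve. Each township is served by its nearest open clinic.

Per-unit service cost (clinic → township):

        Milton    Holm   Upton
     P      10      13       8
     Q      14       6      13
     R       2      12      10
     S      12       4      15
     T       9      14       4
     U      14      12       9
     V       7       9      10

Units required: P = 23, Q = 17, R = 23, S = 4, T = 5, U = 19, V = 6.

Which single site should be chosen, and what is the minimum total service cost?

Choose Milton only; total service cost 915.

With exactly 1 open, each township uses its cheapest among the chosen.
{Milton}: P→Milton 10·23=230, Q→Milton 14·17=238, R→Milton 2·23=46, S→Milton 12·4=48, T→Milton 9·5=45, U→Milton 14·19=266, V→Milton 7·6=42. Service cost 915.
{Upton}: service cost 946
{Holm}: service cost 1045
Among all 3 size-1 choices, {Milton} is lowest.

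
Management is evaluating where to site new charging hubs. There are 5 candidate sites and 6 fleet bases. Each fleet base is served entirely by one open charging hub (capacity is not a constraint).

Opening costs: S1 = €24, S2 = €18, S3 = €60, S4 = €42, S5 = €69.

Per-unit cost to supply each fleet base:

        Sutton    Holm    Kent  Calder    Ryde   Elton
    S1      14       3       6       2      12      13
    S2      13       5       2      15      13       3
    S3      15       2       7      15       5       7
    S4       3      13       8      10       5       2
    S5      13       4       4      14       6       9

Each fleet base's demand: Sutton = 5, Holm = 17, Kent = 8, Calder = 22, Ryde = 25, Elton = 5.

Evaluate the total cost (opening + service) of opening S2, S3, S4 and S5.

Each fleet base is assigned to its cheapest site among the open ones.
{S2, S3, S4, S5}: Sutton→S4 3·5=15, Holm→S3 2·17=34, Kent→S2 2·8=16, Calder→S4 10·22=220, Ryde→S3 5·25=125, Elton→S4 2·5=10. Service 420; fixed 189; total 609.

Total cost: 609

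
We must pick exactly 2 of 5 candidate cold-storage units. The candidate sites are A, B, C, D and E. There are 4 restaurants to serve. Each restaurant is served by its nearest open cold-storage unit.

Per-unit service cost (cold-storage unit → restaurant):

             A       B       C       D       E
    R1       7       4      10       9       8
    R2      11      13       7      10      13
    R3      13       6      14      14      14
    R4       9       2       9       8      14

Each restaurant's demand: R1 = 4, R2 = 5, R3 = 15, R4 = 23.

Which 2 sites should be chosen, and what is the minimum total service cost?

Choose B and C; total service cost 187.

With exactly 2 open, each restaurant uses its cheapest among the chosen.
{B, C}: R1→B 4·4=16, R2→C 7·5=35, R3→B 6·15=90, R4→B 2·23=46. Service cost 187.
{B, D}: service cost 202
{A, B}: service cost 207
Among all 10 size-2 choices, {B, C} is lowest.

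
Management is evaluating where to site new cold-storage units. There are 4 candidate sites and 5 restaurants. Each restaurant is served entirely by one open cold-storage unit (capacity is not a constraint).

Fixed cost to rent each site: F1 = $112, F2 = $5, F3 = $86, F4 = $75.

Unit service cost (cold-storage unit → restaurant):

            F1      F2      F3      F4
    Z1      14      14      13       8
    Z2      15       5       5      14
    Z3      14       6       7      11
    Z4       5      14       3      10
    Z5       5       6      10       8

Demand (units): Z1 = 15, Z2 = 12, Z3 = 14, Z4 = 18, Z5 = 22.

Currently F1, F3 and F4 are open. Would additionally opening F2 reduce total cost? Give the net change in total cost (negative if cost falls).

Yes — net change −9 (cost falls by 9).

Current service cost with {F1, F3, F4}: 442.
Adding F2: each restaurant re-picks its cheapest; new service cost 428, saving 14.
Extra fixed cost: 5. Net change = 5 − 14 = -9.
(Totals: 715 → 706.)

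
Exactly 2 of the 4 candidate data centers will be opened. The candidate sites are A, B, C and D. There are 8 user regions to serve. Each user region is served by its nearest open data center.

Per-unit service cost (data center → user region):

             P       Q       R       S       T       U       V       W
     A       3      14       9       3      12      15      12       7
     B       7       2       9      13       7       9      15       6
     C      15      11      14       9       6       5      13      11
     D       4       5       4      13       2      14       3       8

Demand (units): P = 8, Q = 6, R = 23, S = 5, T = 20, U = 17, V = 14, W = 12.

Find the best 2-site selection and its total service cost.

Choose C and D; total service cost 462.

With exactly 2 open, each user region uses its cheapest among the chosen.
{C, D}: P→D 4·8=32, Q→D 5·6=30, R→D 4·23=92, S→C 9·5=45, T→D 2·20=40, U→C 5·17=85, V→D 3·14=42, W→D 8·12=96. Service cost 462.
{B, D}: service cost 508
{A, D}: service cost 565
Among all 6 size-2 choices, {C, D} is lowest.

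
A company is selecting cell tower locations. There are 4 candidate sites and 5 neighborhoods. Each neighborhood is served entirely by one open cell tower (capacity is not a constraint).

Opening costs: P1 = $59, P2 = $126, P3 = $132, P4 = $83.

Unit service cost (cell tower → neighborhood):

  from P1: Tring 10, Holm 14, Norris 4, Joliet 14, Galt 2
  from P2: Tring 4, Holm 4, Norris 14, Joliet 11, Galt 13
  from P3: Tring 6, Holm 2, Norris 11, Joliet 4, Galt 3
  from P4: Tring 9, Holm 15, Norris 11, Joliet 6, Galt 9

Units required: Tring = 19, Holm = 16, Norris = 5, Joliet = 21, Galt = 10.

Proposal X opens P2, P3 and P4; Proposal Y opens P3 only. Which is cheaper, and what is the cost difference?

Proposal Y is cheaper by 171.

Proposal X: {P2, P3, P4}: Tring→P2 4·19=76, Holm→P3 2·16=32, Norris→P3 11·5=55, Joliet→P3 4·21=84, Galt→P3 3·10=30. Service 277; fixed 341; total 618.
Proposal Y: {P3}: Tring→P3 6·19=114, Holm→P3 2·16=32, Norris→P3 11·5=55, Joliet→P3 4·21=84, Galt→P3 3·10=30. Service 315; fixed 132; total 447.
Difference: |618 − 447| = 171.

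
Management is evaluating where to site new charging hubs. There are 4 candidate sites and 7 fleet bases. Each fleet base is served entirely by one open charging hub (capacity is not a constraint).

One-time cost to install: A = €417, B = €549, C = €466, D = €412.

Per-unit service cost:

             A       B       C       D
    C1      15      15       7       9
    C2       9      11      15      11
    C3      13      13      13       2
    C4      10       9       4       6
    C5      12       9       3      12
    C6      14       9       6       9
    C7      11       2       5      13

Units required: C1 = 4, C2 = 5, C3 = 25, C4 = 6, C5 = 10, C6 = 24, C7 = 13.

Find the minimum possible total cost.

Minimum total cost: 1094

For any fixed open set, each fleet base goes to its cheapest open site; total = fixed + service.
{D}: C1→D 9·4=36, C2→D 11·5=55, C3→D 2·25=50, C4→D 6·6=36, C5→D 12·10=120, C6→D 9·24=216, C7→D 13·13=169. Service 682; fixed 412; total 1094.
{C}: service 691 + fixed 466 = 1157
{C, D}: C1→C 7·4=28, C2→D 11·5=55, C3→D 2·25=50, C4→C 4·6=24, C5→C 3·10=30, C6→C 6·24=144, C7→C 5·13=65. Service 396; fixed 878; total 1274.
{A, B, C, D}: service 347 + fixed 1844 = 2191
No other subset beats 1094.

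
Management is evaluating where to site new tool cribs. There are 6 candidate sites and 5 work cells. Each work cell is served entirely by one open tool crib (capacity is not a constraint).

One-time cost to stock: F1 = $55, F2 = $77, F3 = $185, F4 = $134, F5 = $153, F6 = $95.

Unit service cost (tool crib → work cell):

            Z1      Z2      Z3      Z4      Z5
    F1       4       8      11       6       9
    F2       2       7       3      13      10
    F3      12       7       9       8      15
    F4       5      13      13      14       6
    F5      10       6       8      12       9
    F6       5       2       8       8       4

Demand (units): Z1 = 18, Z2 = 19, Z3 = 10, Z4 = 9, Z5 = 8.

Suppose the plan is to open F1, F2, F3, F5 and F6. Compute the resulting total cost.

Total cost: 755

Each work cell is assigned to its cheapest site among the open ones.
{F1, F2, F3, F5, F6}: Z1→F2 2·18=36, Z2→F6 2·19=38, Z3→F2 3·10=30, Z4→F1 6·9=54, Z5→F6 4·8=32. Service 190; fixed 565; total 755.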